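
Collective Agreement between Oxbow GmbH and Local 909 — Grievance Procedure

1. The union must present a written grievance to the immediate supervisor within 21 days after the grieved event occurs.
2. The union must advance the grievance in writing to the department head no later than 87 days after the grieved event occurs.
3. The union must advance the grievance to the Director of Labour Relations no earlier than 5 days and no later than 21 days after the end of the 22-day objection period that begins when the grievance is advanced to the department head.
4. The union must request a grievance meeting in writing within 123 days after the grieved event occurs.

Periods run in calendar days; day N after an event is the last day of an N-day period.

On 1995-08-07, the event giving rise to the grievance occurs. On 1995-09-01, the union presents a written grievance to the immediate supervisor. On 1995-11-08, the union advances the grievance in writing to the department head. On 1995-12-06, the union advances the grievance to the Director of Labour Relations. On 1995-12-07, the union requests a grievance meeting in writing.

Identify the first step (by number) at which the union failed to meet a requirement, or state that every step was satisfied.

Step 1

Step 1: 21 days after 1995-08-07 (when the grieved event occurs) is 1995-08-28; done 1995-09-01 — 4 days late.
No need to go further; step 1 was not satisfied.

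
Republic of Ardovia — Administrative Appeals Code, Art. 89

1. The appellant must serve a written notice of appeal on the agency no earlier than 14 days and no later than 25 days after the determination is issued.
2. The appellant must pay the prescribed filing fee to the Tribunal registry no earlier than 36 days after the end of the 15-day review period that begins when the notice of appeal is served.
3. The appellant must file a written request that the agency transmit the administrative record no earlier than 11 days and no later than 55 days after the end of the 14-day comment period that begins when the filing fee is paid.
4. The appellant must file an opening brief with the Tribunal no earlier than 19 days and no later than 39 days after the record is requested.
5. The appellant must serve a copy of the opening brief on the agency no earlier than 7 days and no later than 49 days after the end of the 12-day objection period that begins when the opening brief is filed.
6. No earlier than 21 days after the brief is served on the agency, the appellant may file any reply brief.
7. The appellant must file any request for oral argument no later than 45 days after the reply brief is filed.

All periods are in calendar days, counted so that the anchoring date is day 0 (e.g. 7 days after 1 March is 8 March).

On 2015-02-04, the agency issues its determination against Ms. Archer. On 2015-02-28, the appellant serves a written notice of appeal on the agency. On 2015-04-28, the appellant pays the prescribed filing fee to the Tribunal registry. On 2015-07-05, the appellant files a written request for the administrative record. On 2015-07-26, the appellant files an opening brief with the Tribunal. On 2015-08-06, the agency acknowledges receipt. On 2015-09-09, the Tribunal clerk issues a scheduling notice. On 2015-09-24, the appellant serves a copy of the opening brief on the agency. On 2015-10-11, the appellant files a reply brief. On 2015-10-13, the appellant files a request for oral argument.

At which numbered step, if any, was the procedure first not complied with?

(1) the permitted window runs from 2015-02-04 + 14 = 2015-02-18 to 2015-02-04 + 25 = 2015-03-01; done 2015-02-28, which is between those dates.
(2) permitted from 2015-03-15 + 36 days = 2015-04-20 onward; done 2015-04-28 — permitted.
(3) the permitted window runs from 2015-05-12 + 11 = 2015-05-23 to 2015-05-12 + 55 = 2015-07-06; done 2015-07-05 — within the window.
(4) the permitted window runs from 2015-07-05 + 19 = 2015-07-24 to 2015-07-05 + 39 = 2015-08-13; done 2015-07-26 — within the window.
(5) the permitted window runs from 2015-08-07 + 7 = 2015-08-14 to 2015-08-07 + 49 = 2015-09-25; 2015-09-24 falls inside that range.
(6) permitted from 2015-09-24 + 21 days = 2015-10-15 onward; acted on 2015-10-11, 4 days prematurely.

Step 6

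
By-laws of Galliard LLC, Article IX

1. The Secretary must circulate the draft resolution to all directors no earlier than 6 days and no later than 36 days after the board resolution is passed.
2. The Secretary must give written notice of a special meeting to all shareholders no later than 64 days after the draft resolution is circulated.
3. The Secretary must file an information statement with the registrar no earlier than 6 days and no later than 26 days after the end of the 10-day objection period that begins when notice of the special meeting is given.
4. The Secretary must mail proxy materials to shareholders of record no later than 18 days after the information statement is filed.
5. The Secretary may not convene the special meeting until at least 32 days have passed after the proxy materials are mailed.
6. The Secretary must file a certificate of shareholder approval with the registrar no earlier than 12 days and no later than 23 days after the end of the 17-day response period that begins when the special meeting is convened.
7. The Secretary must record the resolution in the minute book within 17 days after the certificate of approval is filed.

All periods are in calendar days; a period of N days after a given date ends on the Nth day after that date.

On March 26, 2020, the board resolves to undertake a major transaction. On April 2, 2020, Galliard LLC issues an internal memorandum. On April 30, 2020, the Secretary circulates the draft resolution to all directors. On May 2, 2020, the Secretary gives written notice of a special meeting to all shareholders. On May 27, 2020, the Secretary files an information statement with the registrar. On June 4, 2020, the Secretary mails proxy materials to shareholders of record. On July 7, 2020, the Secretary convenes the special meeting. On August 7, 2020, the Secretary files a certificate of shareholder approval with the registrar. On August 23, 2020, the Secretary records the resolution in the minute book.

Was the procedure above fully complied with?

Yes

Step 1: the window is 6–36 days after March 26, 2020 (when the board resolution is passed), so April 1, 2020 through May 1, 2020; done April 30, 2020, which is between those dates.
Step 2: 64 days after April 30, 2020 (when the draft resolution is circulated) is July 3, 2020; May 2, 2020 is within that limit.
Step 3: the window is 6–26 days after May 12, 2020 (end of the 10-day objection period, which began when notice of the special meeting is given on May 2, 2020), so May 18, 2020 through June 7, 2020; May 27, 2020 falls inside that range.
Step 4: 18 days after May 27, 2020 (when the information statement is filed) is June 14, 2020; done June 4, 2020 — timely.
Step 5: the earliest permitted date is 32 days after June 4, 2020 (when the proxy materials are mailed), i.e. July 6, 2020; done July 7, 2020 — permitted.
Step 6: the window is 12–23 days after July 24, 2020 (end of the 17-day response period, which began when the special meeting is convened on July 7, 2020), so August 5, 2020 through August 16, 2020; done August 7, 2020, which is between those dates.
Step 7: 17 days after August 7, 2020 (when the certificate of approval is filed) is August 24, 2020; August 23, 2020 is within that limit.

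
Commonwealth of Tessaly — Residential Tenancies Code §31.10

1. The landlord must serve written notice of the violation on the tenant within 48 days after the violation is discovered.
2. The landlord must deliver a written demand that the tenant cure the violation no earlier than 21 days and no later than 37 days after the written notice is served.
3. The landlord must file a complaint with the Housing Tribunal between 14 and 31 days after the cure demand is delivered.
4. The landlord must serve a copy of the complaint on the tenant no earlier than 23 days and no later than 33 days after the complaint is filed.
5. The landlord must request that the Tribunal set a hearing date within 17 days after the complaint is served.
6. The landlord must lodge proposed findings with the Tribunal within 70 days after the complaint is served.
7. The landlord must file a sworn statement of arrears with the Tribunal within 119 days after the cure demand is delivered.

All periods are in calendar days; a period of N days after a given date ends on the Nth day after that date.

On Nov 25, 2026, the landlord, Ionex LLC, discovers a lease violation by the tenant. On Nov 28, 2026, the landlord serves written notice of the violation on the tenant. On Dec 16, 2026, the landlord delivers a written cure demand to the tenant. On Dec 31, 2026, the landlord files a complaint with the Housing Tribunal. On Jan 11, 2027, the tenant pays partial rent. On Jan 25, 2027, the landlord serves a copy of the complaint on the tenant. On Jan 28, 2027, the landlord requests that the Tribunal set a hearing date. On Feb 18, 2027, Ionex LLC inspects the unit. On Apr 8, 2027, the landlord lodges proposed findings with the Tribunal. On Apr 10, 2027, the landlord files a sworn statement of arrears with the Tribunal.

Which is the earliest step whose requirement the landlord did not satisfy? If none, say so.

Step 2

Step 1: 48 days after Nov 25, 2026 (when the violation is discovered) is Jan 12, 2027; done Nov 28, 2026 — timely.
Step 2: the window is 21–37 days after Nov 28, 2026 (when the written notice is served), so Dec 19, 2026 through Jan 4, 2027; done Dec 16, 2026 — 3 days before the window opened.
The analysis stops there.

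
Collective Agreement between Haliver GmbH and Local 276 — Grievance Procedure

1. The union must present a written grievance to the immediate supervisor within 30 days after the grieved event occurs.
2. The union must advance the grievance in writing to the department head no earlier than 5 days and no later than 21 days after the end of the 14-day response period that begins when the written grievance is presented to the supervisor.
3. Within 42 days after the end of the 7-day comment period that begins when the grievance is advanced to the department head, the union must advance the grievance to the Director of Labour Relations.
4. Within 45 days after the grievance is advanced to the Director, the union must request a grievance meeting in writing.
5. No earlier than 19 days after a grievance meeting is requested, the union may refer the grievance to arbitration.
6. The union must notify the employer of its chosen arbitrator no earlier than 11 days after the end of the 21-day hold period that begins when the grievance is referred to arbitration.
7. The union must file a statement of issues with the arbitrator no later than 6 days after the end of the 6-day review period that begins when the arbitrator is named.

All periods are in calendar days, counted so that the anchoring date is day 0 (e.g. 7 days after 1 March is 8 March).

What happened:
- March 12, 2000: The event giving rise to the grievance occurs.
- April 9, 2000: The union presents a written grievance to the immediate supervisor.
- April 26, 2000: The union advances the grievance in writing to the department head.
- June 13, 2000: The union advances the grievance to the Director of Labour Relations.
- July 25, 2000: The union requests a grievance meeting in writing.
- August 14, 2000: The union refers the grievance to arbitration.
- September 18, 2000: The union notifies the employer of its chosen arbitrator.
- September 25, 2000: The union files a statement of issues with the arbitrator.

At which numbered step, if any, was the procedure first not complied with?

Step 2

Step 1: 30 days after March 12, 2000 (when the grieved event occurs) is April 11, 2000; April 9, 2000 is within that limit.
Step 2: the window is 5–21 days after April 23, 2000 (end of the 14-day response period, which began when the written grievance is presented to the supervisor on April 9, 2000), so April 28, 2000 through May 14, 2000; done April 26, 2000 — 2 days before the window opened.
Later steps need not be reached.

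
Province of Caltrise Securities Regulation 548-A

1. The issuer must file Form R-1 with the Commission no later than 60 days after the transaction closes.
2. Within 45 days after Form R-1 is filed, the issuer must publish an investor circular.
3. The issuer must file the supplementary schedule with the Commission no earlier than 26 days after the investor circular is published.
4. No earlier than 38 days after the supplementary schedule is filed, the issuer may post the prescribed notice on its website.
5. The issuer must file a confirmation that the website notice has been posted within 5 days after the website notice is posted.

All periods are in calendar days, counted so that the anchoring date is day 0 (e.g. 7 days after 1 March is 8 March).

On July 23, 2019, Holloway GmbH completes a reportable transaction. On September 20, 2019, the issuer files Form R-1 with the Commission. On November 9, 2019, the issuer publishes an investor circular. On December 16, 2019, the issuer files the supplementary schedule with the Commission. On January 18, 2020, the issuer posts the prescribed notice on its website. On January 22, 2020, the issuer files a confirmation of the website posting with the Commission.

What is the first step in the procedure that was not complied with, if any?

Step 2

(1) due by July 23, 2019 + 60 days = September 21, 2019; completed September 20, 2019, before the deadline.
(2) due by September 20, 2019 + 45 days = November 4, 2019; done November 9, 2019 — 5 days late.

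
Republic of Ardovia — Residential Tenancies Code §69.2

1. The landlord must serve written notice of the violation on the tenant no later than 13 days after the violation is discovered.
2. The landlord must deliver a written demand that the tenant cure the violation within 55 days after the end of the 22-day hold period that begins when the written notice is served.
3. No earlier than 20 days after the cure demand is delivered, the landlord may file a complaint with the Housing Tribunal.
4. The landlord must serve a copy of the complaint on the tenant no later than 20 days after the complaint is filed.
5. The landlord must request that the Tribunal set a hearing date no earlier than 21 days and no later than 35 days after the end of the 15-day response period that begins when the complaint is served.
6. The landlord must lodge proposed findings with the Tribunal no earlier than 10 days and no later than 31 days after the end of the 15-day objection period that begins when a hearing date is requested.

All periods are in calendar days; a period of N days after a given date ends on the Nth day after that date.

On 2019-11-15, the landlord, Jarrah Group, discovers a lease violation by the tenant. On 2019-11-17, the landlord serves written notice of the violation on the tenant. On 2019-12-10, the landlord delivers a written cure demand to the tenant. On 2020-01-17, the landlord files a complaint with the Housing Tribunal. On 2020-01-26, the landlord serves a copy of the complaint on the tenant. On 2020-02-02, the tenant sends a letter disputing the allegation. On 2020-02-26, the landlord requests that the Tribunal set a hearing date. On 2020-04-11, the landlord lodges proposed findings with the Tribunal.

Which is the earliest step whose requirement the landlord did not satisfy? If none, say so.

Step 5

(1) due by 2019-11-15 + 13 days = 2019-11-28; 2019-11-17 is within that limit.
(2) due by 2019-12-09 + 55 days = 2020-02-02; completed 2019-12-10, before the deadline.
(3) permitted from 2019-12-10 + 20 days = 2019-12-30 onward; 2020-01-17 is on or after that date.
(4) due by 2020-01-17 + 20 days = 2020-02-06; completed 2020-01-26, before the deadline.
(5) the permitted window runs from 2020-02-10 + 21 = 2020-03-02 to 2020-02-10 + 35 = 2020-03-16; done 2020-02-26 — 5 days before the window opened.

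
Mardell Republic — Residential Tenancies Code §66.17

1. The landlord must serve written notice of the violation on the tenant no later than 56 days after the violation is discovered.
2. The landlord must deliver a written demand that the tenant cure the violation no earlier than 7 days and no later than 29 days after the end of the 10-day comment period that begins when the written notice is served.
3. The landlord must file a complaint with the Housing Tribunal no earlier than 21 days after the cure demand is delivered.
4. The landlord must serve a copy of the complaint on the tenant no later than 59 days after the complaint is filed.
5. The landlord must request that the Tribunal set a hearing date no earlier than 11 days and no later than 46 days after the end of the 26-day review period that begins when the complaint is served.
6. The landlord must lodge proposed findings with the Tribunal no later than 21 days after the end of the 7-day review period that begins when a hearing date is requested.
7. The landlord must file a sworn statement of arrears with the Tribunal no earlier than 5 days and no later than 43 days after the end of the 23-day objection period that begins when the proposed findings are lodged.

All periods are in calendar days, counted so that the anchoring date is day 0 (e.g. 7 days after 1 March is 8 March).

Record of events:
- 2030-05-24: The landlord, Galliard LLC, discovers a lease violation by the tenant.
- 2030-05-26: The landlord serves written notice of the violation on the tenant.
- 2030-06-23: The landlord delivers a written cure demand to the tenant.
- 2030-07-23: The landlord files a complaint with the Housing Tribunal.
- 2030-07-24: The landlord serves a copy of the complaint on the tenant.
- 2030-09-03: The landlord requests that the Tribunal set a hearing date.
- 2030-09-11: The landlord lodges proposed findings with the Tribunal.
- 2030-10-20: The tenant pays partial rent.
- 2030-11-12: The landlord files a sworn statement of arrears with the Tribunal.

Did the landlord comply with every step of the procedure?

Step 1: 56 days after 2030-05-24 (when the violation is discovered) is 2030-07-19; 2030-05-26 is within that limit.
Step 2: the window is 7–29 days after 2030-06-05 (end of the 10-day comment period, which began when the written notice is served on 2030-05-26), so 2030-06-12 through 2030-07-04; done 2030-06-23, which is between those dates.
Step 3: the earliest permitted date is 21 days after 2030-06-23 (when the cure demand is delivered), i.e. 2030-07-14; done 2030-07-23, after the minimum wait.
Step 4: 59 days after 2030-07-23 (when the complaint is filed) is 2030-09-20; done 2030-07-24 — timely.
Step 5: the window is 11–46 days after 2030-08-19 (end of the 26-day review period, which began when the complaint is served on 2030-07-24), so 2030-08-30 through 2030-10-04; done 2030-09-03, which is between those dates.
Step 6: 21 days after 2030-09-10 (end of the 7-day review period, which began when a hearing date is requested on 2030-09-03) is 2030-10-01; completed 2030-09-11, before the deadline.
Step 7: the window is 5–43 days after 2030-10-04 (end of the 23-day objection period, which began when the proposed findings are lodged on 2030-09-11), so 2030-10-09 through 2030-11-16; done 2030-11-12, which is between those dates.

Yes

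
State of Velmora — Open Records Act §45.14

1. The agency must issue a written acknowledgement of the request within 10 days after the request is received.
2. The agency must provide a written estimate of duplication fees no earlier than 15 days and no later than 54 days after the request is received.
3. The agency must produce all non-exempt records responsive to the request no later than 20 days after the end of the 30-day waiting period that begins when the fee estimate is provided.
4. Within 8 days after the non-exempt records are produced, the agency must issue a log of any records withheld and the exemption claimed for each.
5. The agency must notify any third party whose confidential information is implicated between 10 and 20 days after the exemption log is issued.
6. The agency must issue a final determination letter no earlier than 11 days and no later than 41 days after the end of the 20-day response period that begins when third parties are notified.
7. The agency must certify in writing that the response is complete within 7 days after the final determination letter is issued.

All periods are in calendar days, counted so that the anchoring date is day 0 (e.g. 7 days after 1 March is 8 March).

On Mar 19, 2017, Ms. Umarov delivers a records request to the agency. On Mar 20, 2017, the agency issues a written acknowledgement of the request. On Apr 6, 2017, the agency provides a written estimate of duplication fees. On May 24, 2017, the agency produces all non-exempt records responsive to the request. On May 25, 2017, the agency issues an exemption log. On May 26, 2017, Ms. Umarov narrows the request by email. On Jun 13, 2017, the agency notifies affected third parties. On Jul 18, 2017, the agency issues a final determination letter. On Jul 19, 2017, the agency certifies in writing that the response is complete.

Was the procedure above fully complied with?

(1) due by Mar 19, 2017 + 10 days = Mar 29, 2017; done Mar 20, 2017 — timely.
(2) the permitted window runs from Mar 19, 2017 + 15 = Apr 3, 2017 to Mar 19, 2017 + 54 = May 12, 2017; done Apr 6, 2017, which is between those dates.
(3) due by May 6, 2017 + 20 days = May 26, 2017; completed May 24, 2017, before the deadline.
(4) due by May 24, 2017 + 8 days = Jun 1, 2017; done May 25, 2017 — timely.
(5) the permitted window runs from May 25, 2017 + 10 = Jun 4, 2017 to May 25, 2017 + 20 = Jun 14, 2017; Jun 13, 2017 falls inside that range.
(6) the permitted window runs from Jul 3, 2017 + 11 = Jul 14, 2017 to Jul 3, 2017 + 41 = Aug 13, 2017; done Jul 18, 2017 — within the window.
(7) due by Jul 18, 2017 + 7 days = Jul 25, 2017; Jul 19, 2017 is within that limit.

Yes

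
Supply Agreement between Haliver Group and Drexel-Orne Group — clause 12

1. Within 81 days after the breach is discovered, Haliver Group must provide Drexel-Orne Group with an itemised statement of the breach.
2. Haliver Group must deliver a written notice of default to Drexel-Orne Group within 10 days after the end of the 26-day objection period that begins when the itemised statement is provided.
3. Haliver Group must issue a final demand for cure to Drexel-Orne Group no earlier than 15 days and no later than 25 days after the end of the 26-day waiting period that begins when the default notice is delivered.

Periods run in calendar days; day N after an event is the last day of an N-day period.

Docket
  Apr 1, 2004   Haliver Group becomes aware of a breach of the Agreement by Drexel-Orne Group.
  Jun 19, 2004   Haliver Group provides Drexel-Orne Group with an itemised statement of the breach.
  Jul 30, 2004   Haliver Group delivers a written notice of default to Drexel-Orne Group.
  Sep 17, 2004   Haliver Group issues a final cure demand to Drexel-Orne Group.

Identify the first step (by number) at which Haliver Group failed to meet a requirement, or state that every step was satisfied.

Step 2

Step 1 — counting 81 days from Apr 1, 2004 (when the breach is discovered) gives a deadline of Jun 21, 2004; Jun 19, 2004 is within that limit.
Step 2 — counting 10 days from Jul 15, 2004 (end of the 26-day objection period, which began when the itemised statement is provided on Jun 19, 2004) gives a deadline of Jul 25, 2004; Jul 30, 2004 misses that deadline by 5 days.
That is the first point of non-compliance.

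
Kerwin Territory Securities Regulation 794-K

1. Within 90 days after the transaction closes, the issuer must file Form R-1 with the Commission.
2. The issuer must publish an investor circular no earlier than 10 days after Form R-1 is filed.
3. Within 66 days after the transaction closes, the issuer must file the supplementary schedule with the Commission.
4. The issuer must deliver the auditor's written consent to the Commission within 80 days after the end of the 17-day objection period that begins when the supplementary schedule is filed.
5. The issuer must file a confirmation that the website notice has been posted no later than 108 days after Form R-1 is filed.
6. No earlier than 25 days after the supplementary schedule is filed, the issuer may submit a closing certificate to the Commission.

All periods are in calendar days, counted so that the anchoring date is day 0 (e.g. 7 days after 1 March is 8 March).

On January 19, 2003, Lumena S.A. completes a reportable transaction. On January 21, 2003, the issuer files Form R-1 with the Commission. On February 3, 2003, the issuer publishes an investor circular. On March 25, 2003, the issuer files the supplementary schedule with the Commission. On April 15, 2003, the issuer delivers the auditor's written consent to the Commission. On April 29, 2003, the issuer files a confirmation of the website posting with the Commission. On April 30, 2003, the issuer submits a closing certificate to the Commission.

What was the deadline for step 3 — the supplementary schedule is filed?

March 26, 2003

Step 3 runs from January 19, 2003, when the transaction closes. 66 days after January 19, 2003 is March 26, 2003.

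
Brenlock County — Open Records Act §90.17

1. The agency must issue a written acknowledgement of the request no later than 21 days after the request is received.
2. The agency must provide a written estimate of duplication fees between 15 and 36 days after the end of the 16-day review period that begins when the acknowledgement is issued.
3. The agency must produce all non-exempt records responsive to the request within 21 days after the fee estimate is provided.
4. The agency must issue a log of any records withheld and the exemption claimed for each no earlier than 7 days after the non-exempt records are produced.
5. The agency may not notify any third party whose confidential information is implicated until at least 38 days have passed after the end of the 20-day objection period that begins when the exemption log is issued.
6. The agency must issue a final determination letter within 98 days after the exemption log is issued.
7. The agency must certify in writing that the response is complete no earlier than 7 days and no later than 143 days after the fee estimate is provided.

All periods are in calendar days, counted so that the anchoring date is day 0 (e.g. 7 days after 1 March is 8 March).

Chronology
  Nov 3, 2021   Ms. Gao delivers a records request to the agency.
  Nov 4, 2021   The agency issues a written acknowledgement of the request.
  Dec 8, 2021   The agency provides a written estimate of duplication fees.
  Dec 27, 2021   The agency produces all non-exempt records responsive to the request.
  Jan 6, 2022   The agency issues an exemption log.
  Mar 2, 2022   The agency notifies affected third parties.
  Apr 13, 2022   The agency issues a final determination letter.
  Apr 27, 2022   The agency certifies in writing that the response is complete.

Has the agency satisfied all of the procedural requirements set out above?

(1) due by Nov 3, 2021 + 21 days = Nov 24, 2021; Nov 4, 2021 is within that limit.
(2) the permitted window runs from Nov 20, 2021 + 15 = Dec 5, 2021 to Nov 20, 2021 + 36 = Dec 26, 2021; done Dec 8, 2021, which is between those dates.
(3) due by Dec 8, 2021 + 21 days = Dec 29, 2021; done Dec 27, 2021 — timely.
(4) permitted from Dec 27, 2021 + 7 days = Jan 3, 2022 onward; Jan 6, 2022 is on or after that date.
(5) permitted from Jan 26, 2022 + 38 days = Mar 5, 2022 onward; acted on Mar 2, 2022, 3 days prematurely.

No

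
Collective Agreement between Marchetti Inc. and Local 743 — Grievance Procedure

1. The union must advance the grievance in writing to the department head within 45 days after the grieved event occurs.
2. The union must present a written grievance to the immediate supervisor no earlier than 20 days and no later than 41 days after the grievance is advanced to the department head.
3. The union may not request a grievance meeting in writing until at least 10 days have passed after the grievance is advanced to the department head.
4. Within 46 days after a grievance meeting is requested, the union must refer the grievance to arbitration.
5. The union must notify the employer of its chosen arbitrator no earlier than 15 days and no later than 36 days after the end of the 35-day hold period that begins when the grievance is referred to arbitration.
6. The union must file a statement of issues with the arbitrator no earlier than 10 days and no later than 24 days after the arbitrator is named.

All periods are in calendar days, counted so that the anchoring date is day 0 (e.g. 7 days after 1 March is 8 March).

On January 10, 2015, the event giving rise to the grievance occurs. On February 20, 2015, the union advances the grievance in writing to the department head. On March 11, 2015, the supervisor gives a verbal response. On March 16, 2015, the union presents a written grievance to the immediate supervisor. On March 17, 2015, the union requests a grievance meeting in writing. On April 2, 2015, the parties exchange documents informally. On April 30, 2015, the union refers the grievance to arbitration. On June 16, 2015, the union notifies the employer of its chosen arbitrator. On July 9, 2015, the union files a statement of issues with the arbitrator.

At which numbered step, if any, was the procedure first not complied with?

Step 1: 45 days after January 10, 2015 (when the grieved event occurs) is February 24, 2015; completed February 20, 2015, before the deadline.
Step 2: the window is 20–41 days after February 20, 2015 (when the grievance is advanced to the department head), so March 12, 2015 through April 2, 2015; done March 16, 2015, which is between those dates.
Step 3: the earliest permitted date is 10 days after February 20, 2015 (when the grievance is advanced to the department head), i.e. March 2, 2015; done March 17, 2015 — permitted.
Step 4: 46 days after March 17, 2015 (when a grievance meeting is requested) is May 2, 2015; completed April 30, 2015, before the deadline.
Step 5: the window is 15–36 days after June 4, 2015 (end of the 35-day hold period, which began when the grievance is referred to arbitration on April 30, 2015), so June 19, 2015 through July 10, 2015; June 16, 2015 is 3 days too early.
That is the first point of non-compliance.

Step 5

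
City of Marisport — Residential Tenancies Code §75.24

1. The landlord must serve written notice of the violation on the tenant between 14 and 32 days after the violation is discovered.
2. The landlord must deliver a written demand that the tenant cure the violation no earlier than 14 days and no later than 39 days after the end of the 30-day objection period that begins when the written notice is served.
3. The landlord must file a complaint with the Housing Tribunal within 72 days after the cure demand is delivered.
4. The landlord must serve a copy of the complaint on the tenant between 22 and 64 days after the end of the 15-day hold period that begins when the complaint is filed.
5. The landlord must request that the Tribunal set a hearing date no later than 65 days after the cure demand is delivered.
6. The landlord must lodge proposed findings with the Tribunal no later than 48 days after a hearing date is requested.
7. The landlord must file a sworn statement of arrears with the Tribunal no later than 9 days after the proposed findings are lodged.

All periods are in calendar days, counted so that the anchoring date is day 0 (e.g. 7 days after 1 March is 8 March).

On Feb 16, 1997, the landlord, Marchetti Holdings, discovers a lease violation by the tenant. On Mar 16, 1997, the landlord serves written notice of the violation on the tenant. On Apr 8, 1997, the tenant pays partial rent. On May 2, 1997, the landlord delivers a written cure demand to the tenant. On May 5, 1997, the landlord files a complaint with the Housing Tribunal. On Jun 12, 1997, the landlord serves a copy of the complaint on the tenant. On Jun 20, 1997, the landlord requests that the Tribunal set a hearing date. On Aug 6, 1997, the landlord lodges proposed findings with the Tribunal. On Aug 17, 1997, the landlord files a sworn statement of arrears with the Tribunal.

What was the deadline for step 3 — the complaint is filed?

Jul 13, 1997

Step 3 runs from May 2, 1997, when the cure demand is delivered. 72 days after May 2, 1997 is Jul 13, 1997.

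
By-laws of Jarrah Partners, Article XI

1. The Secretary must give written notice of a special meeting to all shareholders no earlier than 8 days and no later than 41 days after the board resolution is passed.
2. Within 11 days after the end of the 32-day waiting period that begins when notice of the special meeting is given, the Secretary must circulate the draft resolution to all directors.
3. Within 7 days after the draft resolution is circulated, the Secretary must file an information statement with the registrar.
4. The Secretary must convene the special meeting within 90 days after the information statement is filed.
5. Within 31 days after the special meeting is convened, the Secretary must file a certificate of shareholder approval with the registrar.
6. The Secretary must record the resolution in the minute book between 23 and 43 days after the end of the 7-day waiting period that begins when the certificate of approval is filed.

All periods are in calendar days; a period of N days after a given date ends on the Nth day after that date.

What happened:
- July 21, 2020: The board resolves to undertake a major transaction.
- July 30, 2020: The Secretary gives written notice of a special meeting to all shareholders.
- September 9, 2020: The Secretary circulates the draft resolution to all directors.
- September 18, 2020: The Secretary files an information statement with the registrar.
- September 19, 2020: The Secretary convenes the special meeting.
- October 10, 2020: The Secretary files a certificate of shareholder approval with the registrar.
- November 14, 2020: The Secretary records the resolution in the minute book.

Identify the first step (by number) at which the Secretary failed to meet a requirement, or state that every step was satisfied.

Step 3

Step 1: the window is 8–41 days after July 21, 2020 (when the board resolution is passed), so July 29, 2020 through August 31, 2020; done July 30, 2020, which is between those dates.
Step 2: 11 days after August 31, 2020 (end of the 32-day waiting period, which began when notice of the special meeting is given on July 30, 2020) is September 11, 2020; September 9, 2020 is within that limit.
Step 3: 7 days after September 9, 2020 (when the draft resolution is circulated) is September 16, 2020; done September 18, 2020 — 2 days late.
The procedure was therefore not followed at step 3.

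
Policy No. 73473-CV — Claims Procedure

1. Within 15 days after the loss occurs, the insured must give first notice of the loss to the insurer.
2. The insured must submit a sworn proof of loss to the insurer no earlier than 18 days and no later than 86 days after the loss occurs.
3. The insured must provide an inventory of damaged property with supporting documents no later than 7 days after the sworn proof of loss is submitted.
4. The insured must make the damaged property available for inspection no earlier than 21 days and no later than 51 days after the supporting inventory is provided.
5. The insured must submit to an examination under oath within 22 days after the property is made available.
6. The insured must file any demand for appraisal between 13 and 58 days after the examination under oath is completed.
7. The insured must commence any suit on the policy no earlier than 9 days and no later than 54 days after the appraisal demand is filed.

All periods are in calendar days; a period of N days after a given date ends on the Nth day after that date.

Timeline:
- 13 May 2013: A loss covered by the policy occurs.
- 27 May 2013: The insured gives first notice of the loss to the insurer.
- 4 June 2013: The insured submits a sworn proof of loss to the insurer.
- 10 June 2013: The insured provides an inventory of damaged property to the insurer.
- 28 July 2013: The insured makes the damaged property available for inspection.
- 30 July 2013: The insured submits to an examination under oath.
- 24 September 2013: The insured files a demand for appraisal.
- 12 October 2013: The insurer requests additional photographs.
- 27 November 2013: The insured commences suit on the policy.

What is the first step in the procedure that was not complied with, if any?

Step 1 — counting 15 days from 13 May 2013 (when the loss occurs) gives a deadline of 28 May 2013; 27 May 2013 is within that limit.
Step 2 — 18 and 86 days from 13 May 2013 (when the loss occurs) are 31 May 2013 and 7 August 2013 respectively; done 4 June 2013 — within the window.
Step 3 — counting 7 days from 4 June 2013 (when the sworn proof of loss is submitted) gives a deadline of 11 June 2013; done 10 June 2013 — timely.
Step 4 — 21 and 51 days from 10 June 2013 (when the supporting inventory is provided) are 1 July 2013 and 31 July 2013 respectively; 28 July 2013 falls inside that range.
Step 5 — counting 22 days from 28 July 2013 (when the property is made available) gives a deadline of 19 August 2013; completed 30 July 2013, before the deadline.
Step 6 — 13 and 58 days from 30 July 2013 (when the examination under oath is completed) are 12 August 2013 and 26 September 2013 respectively; done 24 September 2013 — within the window.
Step 7 — 9 and 54 days from 24 September 2013 (when the appraisal demand is filed) are 3 October 2013 and 17 November 2013 respectively; done 27 November 2013 — 10 days after the window closed.

Step 7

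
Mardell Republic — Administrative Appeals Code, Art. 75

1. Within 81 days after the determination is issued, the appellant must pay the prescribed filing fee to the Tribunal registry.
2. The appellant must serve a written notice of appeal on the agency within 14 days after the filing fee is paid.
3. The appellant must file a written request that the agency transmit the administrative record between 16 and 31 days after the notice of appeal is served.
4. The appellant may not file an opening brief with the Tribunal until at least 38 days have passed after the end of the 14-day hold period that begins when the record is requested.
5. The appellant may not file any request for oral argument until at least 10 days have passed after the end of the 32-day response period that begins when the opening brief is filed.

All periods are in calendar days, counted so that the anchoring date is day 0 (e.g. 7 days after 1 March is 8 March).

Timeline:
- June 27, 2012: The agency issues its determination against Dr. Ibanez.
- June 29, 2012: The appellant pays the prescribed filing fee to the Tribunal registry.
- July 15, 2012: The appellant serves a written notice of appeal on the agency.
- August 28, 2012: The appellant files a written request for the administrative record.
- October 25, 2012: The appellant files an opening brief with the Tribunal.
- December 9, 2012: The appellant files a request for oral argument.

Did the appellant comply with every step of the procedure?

(1) due by June 27, 2012 + 81 days = September 16, 2012; done June 29, 2012 — timely.
(2) due by June 29, 2012 + 14 days = July 13, 2012; done July 15, 2012 — 2 days late.

No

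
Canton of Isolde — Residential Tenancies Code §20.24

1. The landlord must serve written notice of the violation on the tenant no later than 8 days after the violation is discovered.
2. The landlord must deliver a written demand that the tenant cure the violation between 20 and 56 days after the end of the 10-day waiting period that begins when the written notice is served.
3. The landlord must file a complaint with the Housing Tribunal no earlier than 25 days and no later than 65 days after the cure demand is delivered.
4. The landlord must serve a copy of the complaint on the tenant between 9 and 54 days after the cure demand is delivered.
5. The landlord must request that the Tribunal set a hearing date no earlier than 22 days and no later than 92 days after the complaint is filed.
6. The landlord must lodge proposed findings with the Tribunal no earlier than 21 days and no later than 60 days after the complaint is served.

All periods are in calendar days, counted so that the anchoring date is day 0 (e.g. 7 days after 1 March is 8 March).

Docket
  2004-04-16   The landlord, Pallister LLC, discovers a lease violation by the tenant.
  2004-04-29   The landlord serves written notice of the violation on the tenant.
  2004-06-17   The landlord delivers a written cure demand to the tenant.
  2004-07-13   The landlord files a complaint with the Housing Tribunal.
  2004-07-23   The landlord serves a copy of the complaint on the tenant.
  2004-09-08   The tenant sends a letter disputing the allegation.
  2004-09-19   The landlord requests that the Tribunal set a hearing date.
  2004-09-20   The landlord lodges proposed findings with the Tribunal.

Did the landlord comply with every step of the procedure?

(1) due by 2004-04-16 + 8 days = 2004-04-24; not done until 2004-04-29, 5 days after the deadline.
Later steps need not be reached.

No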